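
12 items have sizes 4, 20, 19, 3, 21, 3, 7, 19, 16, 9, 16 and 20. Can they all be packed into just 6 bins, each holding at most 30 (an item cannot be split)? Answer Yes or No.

No

Total = 157; ⌈157/30⌉ = 6.
7 items each exceed half the capacity and cannot share a bin, forcing at least 7 bins.
At least 7 bins are required, but only 6 are allowed.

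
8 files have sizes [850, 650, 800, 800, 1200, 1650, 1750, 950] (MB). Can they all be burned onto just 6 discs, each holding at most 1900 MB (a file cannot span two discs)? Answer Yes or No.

A valid assignment using 5 discs:
  disc 1: 1750 = 1750
  disc 2: 1650 = 1650
  disc 3: 1200 + 650 = 1850
  disc 4: 950 + 850 = 1800
  disc 5: 800 + 800 = 1600
That uses only 5 ≤ 6, so 6 discs are enough.

Yes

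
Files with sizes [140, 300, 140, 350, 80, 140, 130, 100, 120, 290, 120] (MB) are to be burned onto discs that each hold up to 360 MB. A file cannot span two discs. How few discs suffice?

6

Total = 350 + 300 + 290 + 140 + 140 + 140 + 130 + 120 + 120 + 100 + 80 = 1910 MB.
Lower bound: ⌈1910/360⌉ = 6 discs.
A packing using 6 discs:
  disc 1: 350 = 350
  disc 2: 300 = 300
  disc 3: 290 = 290
  disc 4: 140 + 140 + 80 = 360
  disc 5: 140 + 130 = 270
  disc 6: 120 + 120 + 100 = 340
This matches the lower bound, so 6 is optimal.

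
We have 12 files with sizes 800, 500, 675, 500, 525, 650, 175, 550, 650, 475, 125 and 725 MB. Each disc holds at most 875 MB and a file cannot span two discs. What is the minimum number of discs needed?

10

Total = 800 + 725 + 675 + 650 + 650 + 550 + 525 + 500 + 500 + 475 + 175 + 125 = 6350 MB.
Lower bound: ⌈6350/875⌉ = 8 discs.
Also, 10 files each exceed 875/2 MB, and no two of those can share a disc, so at least 10 discs are needed.
A packing using 10 discs:
  disc 1: 800 = 800
  disc 2: 725 + 125 = 850
  disc 3: 675 + 175 = 850
  disc 4: 650 = 650
  disc 5: 650 = 650
  disc 6: 550 = 550
  disc 7: 525 = 525
  disc 8: 500 = 500
  disc 9: 500 = 500
  disc 10: 475 = 475
This matches the lower bound, so 10 is optimal.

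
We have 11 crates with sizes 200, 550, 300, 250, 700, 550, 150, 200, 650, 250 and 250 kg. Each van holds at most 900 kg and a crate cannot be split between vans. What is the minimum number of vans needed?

5

Total = 700 + 650 + 550 + 550 + 300 + 250 + 250 + 250 + 200 + 200 + 150 = 4050 kg.
Lower bound: ⌈4050/900⌉ = 5 vans.
A packing using 5 vans:
  van 1: 700 + 200 = 900
  van 2: 650 + 250 = 900
  van 3: 550 + 300 = 850
  van 4: 550 + 250 = 800
  van 5: 250 + 200 + 150 = 600
This matches the lower bound, so 5 is optimal.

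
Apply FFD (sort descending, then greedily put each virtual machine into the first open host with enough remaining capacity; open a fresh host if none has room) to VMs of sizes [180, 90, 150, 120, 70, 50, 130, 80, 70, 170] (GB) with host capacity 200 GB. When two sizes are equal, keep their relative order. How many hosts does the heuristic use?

6

Sorted descending: 180, 170, 150, 130, 120, 90, 80, 70, 70, 50.
  180 → host 1 (new)  [load 180/200]
  170 → host 2 (new)  [load 170/200]
  150 → host 3 (new)  [load 150/200]
  130 → host 4 (new)  [load 130/200]
  120 → host 5 (new)  [load 120/200]
  90 → host 6 (new)  [load 90/200]
  80 → host 5  [load 200/200]
  70 → host 4  [load 200/200]
  70 → host 6  [load 160/200]
  50 → host 3  [load 200/200]
6 hosts opened.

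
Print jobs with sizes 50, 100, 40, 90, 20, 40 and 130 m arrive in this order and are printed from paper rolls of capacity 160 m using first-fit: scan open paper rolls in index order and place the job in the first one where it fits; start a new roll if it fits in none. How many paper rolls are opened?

  50 → roll 1 (new)  [load 50/160]
  100 → roll 1  [load 150/160]
  40 → roll 2 (new)  [load 40/160]
  90 → roll 2  [load 130/160]
  20 → roll 2  [load 150/160]
  40 → roll 3 (new)  [load 40/160]
  130 → roll 4 (new)  [load 130/160]
4 paper rolls opened.

4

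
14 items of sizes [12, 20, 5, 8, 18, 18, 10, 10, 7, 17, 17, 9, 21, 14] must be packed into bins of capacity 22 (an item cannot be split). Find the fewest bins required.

10

Total = 21 + 20 + 18 + 18 + 17 + 17 + 14 + 12 + 10 + 10 + 9 + 8 + 7 + 5 = 186.
Lower bound: ⌈186/22⌉ = 9 bins.
A packing using 10 bins:
  bin 1: 21 = 21
  bin 2: 20 = 20
  bin 3: 18 = 18
  bin 4: 18 = 18
  bin 5: 17 + 5 = 22
  bin 6: 17 = 17
  bin 7: 14 + 8 = 22
  bin 8: 12 + 10 = 22
  bin 9: 10 + 9 = 19
  bin 10: 7 = 7
No arrangement into 9 bins stays within capacity, so 10 is optimal.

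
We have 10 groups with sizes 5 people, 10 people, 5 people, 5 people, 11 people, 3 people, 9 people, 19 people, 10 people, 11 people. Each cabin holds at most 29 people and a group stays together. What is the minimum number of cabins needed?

Total = 19 + 11 + 11 + 10 + 10 + 9 + 5 + 5 + 5 + 3 = 88 people.
Lower bound: ⌈88/29⌉ = 4 cabins.
A packing using 4 cabins:
  cabin 1: 19 + 10 = 29
  cabin 2: 11 + 11 + 5 = 27
  cabin 3: 10 + 9 + 5 + 5 = 29
  cabin 4: 3 = 3
This matches the lower bound, so 4 is optimal.

4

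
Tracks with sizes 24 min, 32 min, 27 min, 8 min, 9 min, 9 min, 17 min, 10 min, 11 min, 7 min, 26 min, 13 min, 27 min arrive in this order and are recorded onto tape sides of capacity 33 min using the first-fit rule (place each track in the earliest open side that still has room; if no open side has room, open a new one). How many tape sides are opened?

  24 → side 1 (new)  [load 24/33]
  32 → side 2 (new)  [load 32/33]
  27 → side 3 (new)  [load 27/33]
  8 → side 1  [load 32/33]
  9 → side 4 (new)  [load 9/33]
  9 → side 4  [load 18/33]
  17 → side 5 (new)  [load 17/33]
  10 → side 4  [load 28/33]
  11 → side 5  [load 28/33]
  7 → side 6 (new)  [load 7/33]
  26 → side 6  [load 33/33]
  13 → side 7 (new)  [load 13/33]
  27 → side 8 (new)  [load 27/33]
8 tape sides opened.

8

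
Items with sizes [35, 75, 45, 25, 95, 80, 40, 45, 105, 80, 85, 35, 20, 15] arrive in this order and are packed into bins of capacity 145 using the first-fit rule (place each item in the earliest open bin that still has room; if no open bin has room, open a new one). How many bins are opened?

  35 → bin 1 (new)  [load 35/145]
  75 → bin 1  [load 110/145]
  45 → bin 2 (new)  [load 45/145]
  25 → bin 1  [load 135/145]
  95 → bin 2  [load 140/145]
  80 → bin 3 (new)  [load 80/145]
  40 → bin 3  [load 120/145]
  45 → bin 4 (new)  [load 45/145]
  105 → bin 5 (new)  [load 105/145]
  80 → bin 4  [load 125/145]
  85 → bin 6 (new)  [load 85/145]
  35 → bin 5  [load 140/145]
  20 → bin 3  [load 140/145]
  15 → bin 4  [load 140/145]
6 bins opened.

6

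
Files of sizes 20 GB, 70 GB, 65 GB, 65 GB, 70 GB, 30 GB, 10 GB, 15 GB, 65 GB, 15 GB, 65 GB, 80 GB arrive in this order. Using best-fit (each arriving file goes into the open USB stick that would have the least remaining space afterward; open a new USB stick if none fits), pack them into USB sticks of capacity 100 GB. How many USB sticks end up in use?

  20 → USB stick 1 (new)  [load 20/100]
  70 → USB stick 1  [load 90/100]
  65 → USB stick 2 (new)  [load 65/100]
  65 → USB stick 3 (new)  [load 65/100]
  70 → USB stick 4 (new)  [load 70/100]
  30 → USB stick 4  [load 100/100]
  10 → USB stick 1  [load 100/100]
  15 → USB stick 2  [load 80/100]
  65 → USB stick 5 (new)  [load 65/100]
  15 → USB stick 2  [load 95/100]
  65 → USB stick 6 (new)  [load 65/100]
  80 → USB stick 7 (new)  [load 80/100]
7 USB sticks opened.

7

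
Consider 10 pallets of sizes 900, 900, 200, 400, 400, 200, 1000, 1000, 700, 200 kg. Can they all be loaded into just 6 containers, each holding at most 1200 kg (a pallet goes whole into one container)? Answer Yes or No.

Yes

A valid assignment using 6 containers:
  container 1: 1000 + 200 = 1200
  container 2: 1000 + 200 = 1200
  container 3: 900 + 200 = 1100
  container 4: 900 = 900
  container 5: 700 + 400 = 1100
  container 6: 400 = 400
Every load is within 1200 kg, so 6 containers suffice.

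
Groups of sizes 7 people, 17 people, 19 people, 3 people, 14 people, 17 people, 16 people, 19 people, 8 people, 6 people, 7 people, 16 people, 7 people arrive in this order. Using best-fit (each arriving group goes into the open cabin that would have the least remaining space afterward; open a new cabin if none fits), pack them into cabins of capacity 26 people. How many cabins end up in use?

  7 → cabin 1 (new)  [load 7/26]
  17 → cabin 1  [load 24/26]
  19 → cabin 2 (new)  [load 19/26]
  3 → cabin 2  [load 22/26]
  14 → cabin 3 (new)  [load 14/26]
  17 → cabin 4 (new)  [load 17/26]
  16 → cabin 5 (new)  [load 16/26]
  19 → cabin 6 (new)  [load 19/26]
  8 → cabin 4  [load 25/26]
  6 → cabin 6  [load 25/26]
  7 → cabin 5  [load 23/26]
  16 → cabin 7 (new)  [load 16/26]
  7 → cabin 7  [load 23/26]
7 cabins opened.

7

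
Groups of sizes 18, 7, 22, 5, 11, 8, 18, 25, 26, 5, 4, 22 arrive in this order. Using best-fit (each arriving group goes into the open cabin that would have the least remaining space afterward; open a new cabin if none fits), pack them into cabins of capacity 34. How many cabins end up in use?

  18 → cabin 1 (new)  [load 18/34]
  7 → cabin 1  [load 25/34]
  22 → cabin 2 (new)  [load 22/34]
  5 → cabin 1  [load 30/34]
  11 → cabin 2  [load 33/34]
  8 → cabin 3 (new)  [load 8/34]
  18 → cabin 3  [load 26/34]
  25 → cabin 4 (new)  [load 25/34]
  26 → cabin 5 (new)  [load 26/34]
  5 → cabin 3  [load 31/34]
  4 → cabin 1  [load 34/34]
  22 → cabin 6 (new)  [load 22/34]
6 cabins opened.

6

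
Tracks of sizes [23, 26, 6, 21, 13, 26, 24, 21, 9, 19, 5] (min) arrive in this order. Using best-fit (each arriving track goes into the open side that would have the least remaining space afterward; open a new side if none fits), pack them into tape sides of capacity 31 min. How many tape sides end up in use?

  23 → side 1 (new)  [load 23/31]
  26 → side 2 (new)  [load 26/31]
  6 → side 1  [load 29/31]
  21 → side 3 (new)  [load 21/31]
  13 → side 4 (new)  [load 13/31]
  26 → side 5 (new)  [load 26/31]
  24 → side 6 (new)  [load 24/31]
  21 → side 7 (new)  [load 21/31]
  9 → side 3  [load 30/31]
  19 → side 8 (new)  [load 19/31]
  5 → side 2  [load 31/31]
8 tape sides opened.

8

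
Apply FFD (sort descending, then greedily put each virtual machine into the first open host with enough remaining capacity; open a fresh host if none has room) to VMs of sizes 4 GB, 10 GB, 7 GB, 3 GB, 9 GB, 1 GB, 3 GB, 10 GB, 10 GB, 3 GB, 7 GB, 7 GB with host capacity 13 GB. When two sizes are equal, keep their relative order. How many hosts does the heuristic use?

7

Sorted descending: 10, 10, 10, 9, 7, 7, 7, 4, 3, 3, 3, 1.
  10 → host 1 (new)  [load 10/13]
  10 → host 2 (new)  [load 10/13]
  10 → host 3 (new)  [load 10/13]
  9 → host 4 (new)  [load 9/13]
  7 → host 5 (new)  [load 7/13]
  7 → host 6 (new)  [load 7/13]
  7 → host 7 (new)  [load 7/13]
  4 → host 4  [load 13/13]
  3 → host 1  [load 13/13]
  3 → host 2  [load 13/13]
  3 → host 3  [load 13/13]
  1 → host 5  [load 8/13]
7 hosts opened.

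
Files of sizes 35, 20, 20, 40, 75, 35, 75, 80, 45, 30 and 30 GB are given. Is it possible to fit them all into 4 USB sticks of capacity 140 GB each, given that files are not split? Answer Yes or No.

Yes

A valid assignment using 4 USB sticks:
  USB stick 1: 80 + 45 = 125
  USB stick 2: 75 + 40 + 20 = 135
  USB stick 3: 75 + 35 + 30 = 140
  USB stick 4: 35 + 30 + 20 = 85
Every load is within 140 GB, so 4 USB sticks suffice.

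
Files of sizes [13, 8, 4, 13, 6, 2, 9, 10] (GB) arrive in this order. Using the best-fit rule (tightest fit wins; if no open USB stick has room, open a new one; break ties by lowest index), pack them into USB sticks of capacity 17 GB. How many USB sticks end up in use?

5

  13 → USB stick 1 (new)  [load 13/17]
  8 → USB stick 2 (new)  [load 8/17]
  4 → USB stick 1  [load 17/17]
  13 → USB stick 3 (new)  [load 13/17]
  6 → USB stick 2  [load 14/17]
  2 → USB stick 2  [load 16/17]
  9 → USB stick 4 (new)  [load 9/17]
  10 → USB stick 5 (new)  [load 10/17]
5 USB sticks opened.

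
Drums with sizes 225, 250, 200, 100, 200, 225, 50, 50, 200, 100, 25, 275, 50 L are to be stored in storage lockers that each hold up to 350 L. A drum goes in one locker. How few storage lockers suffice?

7

Total = 275 + 250 + 225 + 225 + 200 + 200 + 200 + 100 + 100 + 50 + 50 + 50 + 25 = 1950 L.
Lower bound: ⌈1950/350⌉ = 6 storage lockers.
Also, 7 drums each exceed 175 L, and no two of those can share a locker, so at least 7 storage lockers are needed.
A packing using 7 storage lockers:
  locker 1: 275 + 50 + 25 = 350
  locker 2: 250 + 100 = 350
  locker 3: 225 + 100 = 325
  locker 4: 225 + 50 + 50 = 325
  locker 5: 200 = 200
  locker 6: 200 = 200
  locker 7: 200 = 200
This matches the lower bound, so 7 is optimal.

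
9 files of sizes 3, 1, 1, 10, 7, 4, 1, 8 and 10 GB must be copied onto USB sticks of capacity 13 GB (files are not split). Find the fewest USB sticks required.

4

Total = 10 + 10 + 8 + 7 + 4 + 3 + 1 + 1 + 1 = 45 GB.
Lower bound: ⌈45/13⌉ = 4 USB sticks.
A packing using 4 USB sticks:
  USB stick 1: 10 + 3 = 13
  USB stick 2: 10 + 1 + 1 + 1 = 13
  USB stick 3: 8 + 4 = 12
  USB stick 4: 7 = 7
This matches the lower bound, so 4 is optimal.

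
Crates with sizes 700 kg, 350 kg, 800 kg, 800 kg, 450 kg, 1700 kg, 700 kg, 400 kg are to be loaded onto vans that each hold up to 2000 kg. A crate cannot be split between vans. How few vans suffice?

Total = 1700 + 800 + 800 + 700 + 700 + 450 + 400 + 350 = 5900 kg.
Lower bound: ⌈5900/2000⌉ = 3 vans.
A packing using 4 vans:
  van 1: 1700 = 1700
  van 2: 800 + 800 + 400 = 2000
  van 3: 700 + 700 + 450 = 1850
  van 4: 350 = 350
No arrangement into 3 vans stays within capacity, so 4 is optimal.

4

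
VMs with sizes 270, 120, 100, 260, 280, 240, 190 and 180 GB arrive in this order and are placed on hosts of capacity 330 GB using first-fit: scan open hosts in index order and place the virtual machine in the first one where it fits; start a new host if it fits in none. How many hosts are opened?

  270 → host 1 (new)  [load 270/330]
  120 → host 2 (new)  [load 120/330]
  100 → host 2  [load 220/330]
  260 → host 3 (new)  [load 260/330]
  280 → host 4 (new)  [load 280/330]
  240 → host 5 (new)  [load 240/330]
  190 → host 6 (new)  [load 190/330]
  180 → host 7 (new)  [load 180/330]
7 hosts opened.

7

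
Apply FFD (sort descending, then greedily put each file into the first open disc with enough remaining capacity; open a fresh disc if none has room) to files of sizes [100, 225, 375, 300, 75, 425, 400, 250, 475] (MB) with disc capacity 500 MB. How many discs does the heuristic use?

Sorted descending: 475, 425, 400, 375, 300, 250, 225, 100, 75.
  475 → disc 1 (new)  [load 475/500]
  425 → disc 2 (new)  [load 425/500]
  400 → disc 3 (new)  [load 400/500]
  375 → disc 4 (new)  [load 375/500]
  300 → disc 5 (new)  [load 300/500]
  250 → disc 6 (new)  [load 250/500]
  225 → disc 6  [load 475/500]
  100 → disc 3  [load 500/500]
  75 → disc 2  [load 500/500]
6 discs opened.

6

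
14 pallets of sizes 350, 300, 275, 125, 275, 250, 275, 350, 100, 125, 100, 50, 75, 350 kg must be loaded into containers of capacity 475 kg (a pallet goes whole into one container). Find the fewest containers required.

Total = 350 + 350 + 350 + 300 + 275 + 275 + 275 + 250 + 125 + 125 + 100 + 100 + 75 + 50 = 3000 kg.
Lower bound: ⌈3000/475⌉ = 7 containers.
Also, 8 pallets each exceed 475/2 kg, and no two of those can share a container, so at least 8 containers are needed.
A packing using 8 containers:
  container 1: 350 + 125 = 475
  container 2: 350 + 125 = 475
  container 3: 350 + 100 = 450
  container 4: 300 + 100 + 75 = 475
  container 5: 275 + 50 = 325
  container 6: 275 = 275
  container 7: 275 = 275
  container 8: 250 = 250
This matches the lower bound, so 8 is optimal.

8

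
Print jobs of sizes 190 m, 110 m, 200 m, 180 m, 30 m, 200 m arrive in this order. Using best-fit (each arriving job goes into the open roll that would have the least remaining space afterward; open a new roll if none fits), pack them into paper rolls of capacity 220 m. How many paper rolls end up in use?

  190 → roll 1 (new)  [load 190/220]
  110 → roll 2 (new)  [load 110/220]
  200 → roll 3 (new)  [load 200/220]
  180 → roll 4 (new)  [load 180/220]
  30 → roll 1  [load 220/220]
  200 → roll 5 (new)  [load 200/220]
5 paper rolls opened.

5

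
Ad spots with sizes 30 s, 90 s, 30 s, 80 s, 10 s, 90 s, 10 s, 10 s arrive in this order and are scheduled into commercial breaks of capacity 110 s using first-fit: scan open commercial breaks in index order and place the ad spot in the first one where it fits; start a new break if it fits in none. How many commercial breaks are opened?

  30 → break 1 (new)  [load 30/110]
  90 → break 2 (new)  [load 90/110]
  30 → break 1  [load 60/110]
  80 → break 3 (new)  [load 80/110]
  10 → break 1  [load 70/110]
  90 → break 4 (new)  [load 90/110]
  10 → break 1  [load 80/110]
  10 → break 1  [load 90/110]
4 commercial breaks opened.

4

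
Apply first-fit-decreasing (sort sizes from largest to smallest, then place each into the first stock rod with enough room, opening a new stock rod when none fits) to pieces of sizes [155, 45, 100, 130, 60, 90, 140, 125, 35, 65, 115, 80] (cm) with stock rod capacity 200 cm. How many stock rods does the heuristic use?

6

Sorted descending: 155, 140, 130, 125, 115, 100, 90, 80, 65, 60, 45, 35.
  155 → stock rod 1 (new)  [load 155/200]
  140 → stock rod 2 (new)  [load 140/200]
  130 → stock rod 3 (new)  [load 130/200]
  125 → stock rod 4 (new)  [load 125/200]
  115 → stock rod 5 (new)  [load 115/200]
  100 → stock rod 6 (new)  [load 100/200]
  90 → stock rod 6  [load 190/200]
  80 → stock rod 5  [load 195/200]
  65 → stock rod 3  [load 195/200]
  60 → stock rod 2  [load 200/200]
  45 → stock rod 1  [load 200/200]
  35 → stock rod 4  [load 160/200]
6 stock rods opened.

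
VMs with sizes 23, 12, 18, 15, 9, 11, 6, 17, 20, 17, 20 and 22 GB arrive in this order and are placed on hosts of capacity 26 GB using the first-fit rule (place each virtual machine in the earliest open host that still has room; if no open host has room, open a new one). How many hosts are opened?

  23 → host 1 (new)  [load 23/26]
  12 → host 2 (new)  [load 12/26]
  18 → host 3 (new)  [load 18/26]
  15 → host 4 (new)  [load 15/26]
  9 → host 2  [load 21/26]
  11 → host 4  [load 26/26]
  6 → host 3  [load 24/26]
  17 → host 5 (new)  [load 17/26]
  20 → host 6 (new)  [load 20/26]
  17 → host 7 (new)  [load 17/26]
  20 → host 8 (new)  [load 20/26]
  22 → host 9 (new)  [load 22/26]
9 hosts opened.

9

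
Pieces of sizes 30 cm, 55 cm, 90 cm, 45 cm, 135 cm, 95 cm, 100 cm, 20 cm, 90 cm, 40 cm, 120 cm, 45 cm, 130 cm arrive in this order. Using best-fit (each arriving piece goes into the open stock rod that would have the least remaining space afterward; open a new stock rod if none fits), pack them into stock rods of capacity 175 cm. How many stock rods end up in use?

7

  30 → stock rod 1 (new)  [load 30/175]
  55 → stock rod 1  [load 85/175]
  90 → stock rod 1  [load 175/175]
  45 → stock rod 2 (new)  [load 45/175]
  135 → stock rod 3 (new)  [load 135/175]
  95 → stock rod 2  [load 140/175]
  100 → stock rod 4 (new)  [load 100/175]
  20 → stock rod 2  [load 160/175]
  90 → stock rod 5 (new)  [load 90/175]
  40 → stock rod 3  [load 175/175]
  120 → stock rod 6 (new)  [load 120/175]
  45 → stock rod 6  [load 165/175]
  130 → stock rod 7 (new)  [load 130/175]
7 stock rods opened.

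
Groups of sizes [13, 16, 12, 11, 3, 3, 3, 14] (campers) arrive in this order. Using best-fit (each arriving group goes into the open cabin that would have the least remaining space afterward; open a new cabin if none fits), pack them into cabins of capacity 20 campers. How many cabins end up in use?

  13 → cabin 1 (new)  [load 13/20]
  16 → cabin 2 (new)  [load 16/20]
  12 → cabin 3 (new)  [load 12/20]
  11 → cabin 4 (new)  [load 11/20]
  3 → cabin 2  [load 19/20]
  3 → cabin 1  [load 16/20]
  3 → cabin 1  [load 19/20]
  14 → cabin 5 (new)  [load 14/20]
5 cabins opened.

5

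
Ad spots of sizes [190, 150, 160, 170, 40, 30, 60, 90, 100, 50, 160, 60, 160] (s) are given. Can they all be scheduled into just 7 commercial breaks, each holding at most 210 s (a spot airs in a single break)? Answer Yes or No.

Total = 1420 s; ⌈1420/210⌉ = 7.
The bound of 7 does not rule out 7, but exhaustive search shows no assignment into 7 commercial breaks of capacity 210 s exists — the minimum is 8.

No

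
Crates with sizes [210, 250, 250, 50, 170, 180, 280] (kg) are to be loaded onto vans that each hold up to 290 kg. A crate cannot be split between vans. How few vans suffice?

6

Total = 280 + 250 + 250 + 210 + 180 + 170 + 50 = 1390 kg.
Lower bound: ⌈1390/290⌉ = 5 vans.
Also, 6 crates each exceed 145 kg, and no two of those can share a van, so at least 6 vans are needed.
A packing using 6 vans:
  van 1: 280 = 280
  van 2: 250 = 250
  van 3: 250 = 250
  van 4: 210 + 50 = 260
  van 5: 180 = 180
  van 6: 170 = 170
This matches the lower bound, so 6 is optimal.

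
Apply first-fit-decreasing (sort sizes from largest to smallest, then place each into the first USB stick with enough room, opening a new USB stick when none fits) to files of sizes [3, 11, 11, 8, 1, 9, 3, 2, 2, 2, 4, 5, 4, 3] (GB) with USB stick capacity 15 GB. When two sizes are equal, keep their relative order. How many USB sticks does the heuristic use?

Sorted descending: 11, 11, 9, 8, 5, 4, 4, 3, 3, 3, 2, 2, 2, 1.
  11 → USB stick 1 (new)  [load 11/15]
  11 → USB stick 2 (new)  [load 11/15]
  9 → USB stick 3 (new)  [load 9/15]
  8 → USB stick 4 (new)  [load 8/15]
  5 → USB stick 3  [load 14/15]
  4 → USB stick 1  [load 15/15]
  4 → USB stick 2  [load 15/15]
  3 → USB stick 4  [load 11/15]
  3 → USB stick 4  [load 14/15]
  3 → USB stick 5 (new)  [load 3/15]
  2 → USB stick 5  [load 5/15]
  2 → USB stick 5  [load 7/15]
  2 → USB stick 5  [load 9/15]
  1 → USB stick 3  [load 15/15]
5 USB sticks opened.

5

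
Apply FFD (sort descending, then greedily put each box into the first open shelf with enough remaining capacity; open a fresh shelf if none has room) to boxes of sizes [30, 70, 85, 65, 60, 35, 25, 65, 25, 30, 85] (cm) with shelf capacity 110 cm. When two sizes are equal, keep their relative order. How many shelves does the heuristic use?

6

Sorted descending: 85, 85, 70, 65, 65, 60, 35, 30, 30, 25, 25.
  85 → shelf 1 (new)  [load 85/110]
  85 → shelf 2 (new)  [load 85/110]
  70 → shelf 3 (new)  [load 70/110]
  65 → shelf 4 (new)  [load 65/110]
  65 → shelf 5 (new)  [load 65/110]
  60 → shelf 6 (new)  [load 60/110]
  35 → shelf 3  [load 105/110]
  30 → shelf 4  [load 95/110]
  30 → shelf 5  [load 95/110]
  25 → shelf 1  [load 110/110]
  25 → shelf 2  [load 110/110]
6 shelves opened.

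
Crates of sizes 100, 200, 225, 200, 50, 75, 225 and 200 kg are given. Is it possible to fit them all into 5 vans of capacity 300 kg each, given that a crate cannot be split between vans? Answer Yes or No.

Yes

A valid assignment using 5 vans:
  van 1: 225 + 75 = 300
  van 2: 225 + 50 = 275
  van 3: 200 + 100 = 300
  van 4: 200 = 200
  van 5: 200 = 200
Every load is within 300 kg, so 5 vans suffice.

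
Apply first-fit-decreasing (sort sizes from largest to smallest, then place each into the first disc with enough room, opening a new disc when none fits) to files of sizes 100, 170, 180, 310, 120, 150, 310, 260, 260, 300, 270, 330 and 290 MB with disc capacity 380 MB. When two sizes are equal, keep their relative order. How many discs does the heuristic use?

Sorted descending: 330, 310, 310, 300, 290, 270, 260, 260, 180, 170, 150, 120, 100.
  330 → disc 1 (new)  [load 330/380]
  310 → disc 2 (new)  [load 310/380]
  310 → disc 3 (new)  [load 310/380]
  300 → disc 4 (new)  [load 300/380]
  290 → disc 5 (new)  [load 290/380]
  270 → disc 6 (new)  [load 270/380]
  260 → disc 7 (new)  [load 260/380]
  260 → disc 8 (new)  [load 260/380]
  180 → disc 9 (new)  [load 180/380]
  170 → disc 9  [load 350/380]
  150 → disc 10 (new)  [load 150/380]
  120 → disc 7  [load 380/380]
  100 → disc 6  [load 370/380]
10 discs opened.

10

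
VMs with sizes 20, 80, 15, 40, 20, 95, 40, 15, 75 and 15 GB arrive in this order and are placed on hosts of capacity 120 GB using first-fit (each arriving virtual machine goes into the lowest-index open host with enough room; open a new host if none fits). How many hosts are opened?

4

  20 → host 1 (new)  [load 20/120]
  80 → host 1  [load 100/120]
  15 → host 1  [load 115/120]
  40 → host 2 (new)  [load 40/120]
  20 → host 2  [load 60/120]
  95 → host 3 (new)  [load 95/120]
  40 → host 2  [load 100/120]
  15 → host 2  [load 115/120]
  75 → host 4 (new)  [load 75/120]
  15 → host 3  [load 110/120]
4 hosts opened.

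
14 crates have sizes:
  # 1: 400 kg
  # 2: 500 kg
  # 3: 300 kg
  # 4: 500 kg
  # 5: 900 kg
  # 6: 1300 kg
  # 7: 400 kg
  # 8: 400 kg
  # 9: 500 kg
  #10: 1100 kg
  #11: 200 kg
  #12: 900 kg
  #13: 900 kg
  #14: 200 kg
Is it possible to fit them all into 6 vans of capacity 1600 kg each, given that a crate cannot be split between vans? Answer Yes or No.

Yes

A valid assignment using 6 vans:
  van 1: 1300 + 300 = 1600
  van 2: 1100 + 500 = 1600
  van 3: 900 + 500 + 200 = 1600
  van 4: 900 + 500 + 200 = 1600
  van 5: 900 + 400 = 1300
  van 6: 400 + 400 = 800
Every load is within 1600 kg, so 6 vans suffice.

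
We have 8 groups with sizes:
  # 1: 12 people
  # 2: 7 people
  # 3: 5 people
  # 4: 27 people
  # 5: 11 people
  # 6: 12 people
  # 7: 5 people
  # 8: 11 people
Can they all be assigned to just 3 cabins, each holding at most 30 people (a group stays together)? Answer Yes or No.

No

Total = 90 people; ⌈90/30⌉ = 3.
The bound of 3 does not rule out 3, but exhaustive search shows no assignment into 3 cabins of capacity 30 people exists — the minimum is 4.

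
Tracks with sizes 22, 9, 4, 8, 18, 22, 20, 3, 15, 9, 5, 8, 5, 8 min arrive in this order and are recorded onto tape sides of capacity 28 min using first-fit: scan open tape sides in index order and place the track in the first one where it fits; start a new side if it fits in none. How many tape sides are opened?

  22 → side 1 (new)  [load 22/28]
  9 → side 2 (new)  [load 9/28]
  4 → side 1  [load 26/28]
  8 → side 2  [load 17/28]
  18 → side 3 (new)  [load 18/28]
  22 → side 4 (new)  [load 22/28]
  20 → side 5 (new)  [load 20/28]
  3 → side 2  [load 20/28]
  15 → side 6 (new)  [load 15/28]
  9 → side 3  [load 27/28]
  5 → side 2  [load 25/28]
  8 → side 5  [load 28/28]
  5 → side 4  [load 27/28]
  8 → side 6  [load 23/28]
6 tape sides opened.

6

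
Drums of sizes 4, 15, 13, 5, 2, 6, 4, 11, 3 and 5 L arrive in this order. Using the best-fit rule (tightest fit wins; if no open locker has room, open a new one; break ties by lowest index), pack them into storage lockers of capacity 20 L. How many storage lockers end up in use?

  4 → locker 1 (new)  [load 4/20]
  15 → locker 1  [load 19/20]
  13 → locker 2 (new)  [load 13/20]
  5 → locker 2  [load 18/20]
  2 → locker 2  [load 20/20]
  6 → locker 3 (new)  [load 6/20]
  4 → locker 3  [load 10/20]
  11 → locker 4 (new)  [load 11/20]
  3 → locker 4  [load 14/20]
  5 → locker 4  [load 19/20]
4 storage lockers opened.

4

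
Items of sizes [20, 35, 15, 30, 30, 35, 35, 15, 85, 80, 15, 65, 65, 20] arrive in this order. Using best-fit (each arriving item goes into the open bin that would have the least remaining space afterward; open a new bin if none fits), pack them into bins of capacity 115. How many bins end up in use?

  20 → bin 1 (new)  [load 20/115]
  35 → bin 1  [load 55/115]
  15 → bin 1  [load 70/115]
  30 → bin 1  [load 100/115]
  30 → bin 2 (new)  [load 30/115]
  35 → bin 2  [load 65/115]
  35 → bin 2  [load 100/115]
  15 → bin 1  [load 115/115]
  85 → bin 3 (new)  [load 85/115]
  80 → bin 4 (new)  [load 80/115]
  15 → bin 2  [load 115/115]
  65 → bin 5 (new)  [load 65/115]
  65 → bin 6 (new)  [load 65/115]
  20 → bin 3  [load 105/115]
6 bins opened.

6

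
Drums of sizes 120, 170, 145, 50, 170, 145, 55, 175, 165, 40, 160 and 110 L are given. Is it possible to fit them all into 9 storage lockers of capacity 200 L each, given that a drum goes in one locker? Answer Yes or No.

Yes

A valid assignment using 9 storage lockers:
  locker 1: 175 = 175
  locker 2: 170 = 170
  locker 3: 170 = 170
  locker 4: 165 = 165
  locker 5: 160 + 40 = 200
  locker 6: 145 + 55 = 200
  locker 7: 145 + 50 = 195
  locker 8: 120 = 120
  locker 9: 110 = 110
Every load is within 200 L, so 9 storage lockers suffice.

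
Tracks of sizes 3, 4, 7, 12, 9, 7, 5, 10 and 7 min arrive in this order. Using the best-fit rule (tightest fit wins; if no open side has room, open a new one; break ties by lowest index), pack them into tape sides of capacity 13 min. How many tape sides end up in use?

7

  3 → side 1 (new)  [load 3/13]
  4 → side 1  [load 7/13]
  7 → side 2 (new)  [load 7/13]
  12 → side 3 (new)  [load 12/13]
  9 → side 4 (new)  [load 9/13]
  7 → side 5 (new)  [load 7/13]
  5 → side 1  [load 12/13]
  10 → side 6 (new)  [load 10/13]
  7 → side 7 (new)  [load 7/13]
7 tape sides opened.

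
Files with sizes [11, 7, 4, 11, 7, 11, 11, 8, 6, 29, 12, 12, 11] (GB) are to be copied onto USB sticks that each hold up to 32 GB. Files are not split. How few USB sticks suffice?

5

Total = 29 + 12 + 12 + 11 + 11 + 11 + 11 + 11 + 8 + 7 + 7 + 6 + 4 = 140 GB.
Lower bound: ⌈140/32⌉ = 5 USB sticks.
A packing using 5 USB sticks:
  USB stick 1: 29 = 29
  USB stick 2: 12 + 12 + 8 = 32
  USB stick 3: 11 + 11 + 7 = 29
  USB stick 4: 11 + 11 + 7 = 29
  USB stick 5: 11 + 6 + 4 = 21
This matches the lower bound, so 5 is optimal.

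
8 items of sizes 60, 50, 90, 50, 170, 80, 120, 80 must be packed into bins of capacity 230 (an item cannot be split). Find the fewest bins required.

Total = 170 + 120 + 90 + 80 + 80 + 60 + 50 + 50 = 700.
Lower bound: ⌈700/230⌉ = 4 bins.
A packing using 4 bins:
  bin 1: 170 + 60 = 230
  bin 2: 120 + 90 = 210
  bin 3: 80 + 80 + 50 = 210
  bin 4: 50 = 50
This matches the lower bound, so 4 is optimal.

4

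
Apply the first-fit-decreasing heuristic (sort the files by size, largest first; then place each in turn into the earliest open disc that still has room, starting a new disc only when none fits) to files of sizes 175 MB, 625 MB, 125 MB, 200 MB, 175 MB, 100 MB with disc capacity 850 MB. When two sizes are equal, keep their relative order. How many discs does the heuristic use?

Sorted descending: 625, 200, 175, 175, 125, 100.
  625 → disc 1 (new)  [load 625/850]
  200 → disc 1  [load 825/850]
  175 → disc 2 (new)  [load 175/850]
  175 → disc 2  [load 350/850]
  125 → disc 2  [load 475/850]
  100 → disc 2  [load 575/850]
2 discs opened.

2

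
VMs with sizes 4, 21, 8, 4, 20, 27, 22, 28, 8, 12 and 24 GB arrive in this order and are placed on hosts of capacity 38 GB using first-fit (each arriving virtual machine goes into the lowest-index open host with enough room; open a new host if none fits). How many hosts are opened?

  4 → host 1 (new)  [load 4/38]
  21 → host 1  [load 25/38]
  8 → host 1  [load 33/38]
  4 → host 1  [load 37/38]
  20 → host 2 (new)  [load 20/38]
  27 → host 3 (new)  [load 27/38]
  22 → host 4 (new)  [load 22/38]
  28 → host 5 (new)  [load 28/38]
  8 → host 2  [load 28/38]
  12 → host 4  [load 34/38]
  24 → host 6 (new)  [load 24/38]
6 hosts opened.

6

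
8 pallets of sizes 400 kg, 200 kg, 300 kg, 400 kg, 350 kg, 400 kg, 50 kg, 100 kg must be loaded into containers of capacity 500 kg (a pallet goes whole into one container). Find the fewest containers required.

5

Total = 400 + 400 + 400 + 350 + 300 + 200 + 100 + 50 = 2200 kg.
Lower bound: ⌈2200/500⌉ = 5 containers.
A packing using 5 containers:
  container 1: 400 + 100 = 500
  container 2: 400 + 50 = 450
  container 3: 400 = 400
  container 4: 350 = 350
  container 5: 300 + 200 = 500
This matches the lower bound, so 5 is optimal.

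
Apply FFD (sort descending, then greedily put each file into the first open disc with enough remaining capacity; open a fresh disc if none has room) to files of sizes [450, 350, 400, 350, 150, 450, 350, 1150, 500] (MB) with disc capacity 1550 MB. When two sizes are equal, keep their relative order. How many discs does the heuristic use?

3

Sorted descending: 1150, 500, 450, 450, 400, 350, 350, 350, 150.
  1150 → disc 1 (new)  [load 1150/1550]
  500 → disc 2 (new)  [load 500/1550]
  450 → disc 2  [load 950/1550]
  450 → disc 2  [load 1400/1550]
  400 → disc 1  [load 1550/1550]
  350 → disc 3 (new)  [load 350/1550]
  350 → disc 3  [load 700/1550]
  350 → disc 3  [load 1050/1550]
  150 → disc 2  [load 1550/1550]
3 discs opened.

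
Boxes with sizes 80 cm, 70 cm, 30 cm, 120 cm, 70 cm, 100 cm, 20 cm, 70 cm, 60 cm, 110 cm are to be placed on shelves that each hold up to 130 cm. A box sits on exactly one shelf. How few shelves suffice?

Total = 120 + 110 + 100 + 80 + 70 + 70 + 70 + 60 + 30 + 20 = 730 cm.
Lower bound: ⌈730/130⌉ = 6 shelves.
Also, 7 boxes each exceed 65 cm, and no two of those can share a shelf, so at least 7 shelves are needed.
A packing using 7 shelves:
  shelf 1: 120 = 120
  shelf 2: 110 + 20 = 130
  shelf 3: 100 + 30 = 130
  shelf 4: 80 = 80
  shelf 5: 70 + 60 = 130
  shelf 6: 70 = 70
  shelf 7: 70 = 70
This matches the lower bound, so 7 is optimal.

7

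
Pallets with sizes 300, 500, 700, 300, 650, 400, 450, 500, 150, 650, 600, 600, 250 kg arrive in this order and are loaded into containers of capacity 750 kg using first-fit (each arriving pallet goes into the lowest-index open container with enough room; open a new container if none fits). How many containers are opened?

  300 → container 1 (new)  [load 300/750]
  500 → container 2 (new)  [load 500/750]
  700 → container 3 (new)  [load 700/750]
  300 → container 1  [load 600/750]
  650 → container 4 (new)  [load 650/750]
  400 → container 5 (new)  [load 400/750]
  450 → container 6 (new)  [load 450/750]
  500 → container 7 (new)  [load 500/750]
  150 → container 1  [load 750/750]
  650 → container 8 (new)  [load 650/750]
  600 → container 9 (new)  [load 600/750]
  600 → container 10 (new)  [load 600/750]
  250 → container 2  [load 750/750]
10 containers opened.

10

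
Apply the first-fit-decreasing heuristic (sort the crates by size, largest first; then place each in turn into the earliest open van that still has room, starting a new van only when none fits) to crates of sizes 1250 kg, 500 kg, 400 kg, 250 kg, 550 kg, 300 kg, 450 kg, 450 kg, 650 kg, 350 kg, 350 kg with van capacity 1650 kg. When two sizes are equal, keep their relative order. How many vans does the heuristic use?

Sorted descending: 1250, 650, 550, 500, 450, 450, 400, 350, 350, 300, 250.
  1250 → van 1 (new)  [load 1250/1650]
  650 → van 2 (new)  [load 650/1650]
  550 → van 2  [load 1200/1650]
  500 → van 3 (new)  [load 500/1650]
  450 → van 2  [load 1650/1650]
  450 → van 3  [load 950/1650]
  400 → van 1  [load 1650/1650]
  350 → van 3  [load 1300/1650]
  350 → van 3  [load 1650/1650]
  300 → van 4 (new)  [load 300/1650]
  250 → van 4  [load 550/1650]
4 vans opened.

4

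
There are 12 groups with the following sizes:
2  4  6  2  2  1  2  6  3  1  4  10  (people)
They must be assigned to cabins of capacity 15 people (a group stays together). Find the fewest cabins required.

3

Total = 10 + 6 + 6 + 4 + 4 + 3 + 2 + 2 + 2 + 2 + 1 + 1 = 43 people.
Lower bound: ⌈43/15⌉ = 3 cabins.
A packing using 3 cabins:
  cabin 1: 10 + 4 + 1 = 15
  cabin 2: 6 + 6 + 3 = 15
  cabin 3: 4 + 2 + 2 + 2 + 2 + 1 = 13
This matches the lower bound, so 3 is optimal.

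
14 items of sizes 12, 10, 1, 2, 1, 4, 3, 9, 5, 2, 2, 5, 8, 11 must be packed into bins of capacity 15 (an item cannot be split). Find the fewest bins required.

Total = 12 + 11 + 10 + 9 + 8 + 5 + 5 + 4 + 3 + 2 + 2 + 2 + 1 + 1 = 75.
Lower bound: ⌈75/15⌉ = 5 bins.
A packing using 5 bins:
  bin 1: 12 + 3 = 15
  bin 2: 11 + 4 = 15
  bin 3: 10 + 5 = 15
  bin 4: 9 + 5 + 1 = 15
  bin 5: 8 + 2 + 2 + 2 + 1 = 15
This matches the lower bound, so 5 is optimal.

5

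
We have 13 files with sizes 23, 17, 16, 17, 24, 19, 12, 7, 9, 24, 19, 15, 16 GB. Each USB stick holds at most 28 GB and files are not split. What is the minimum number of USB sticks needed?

Total = 24 + 24 + 23 + 19 + 19 + 17 + 17 + 16 + 16 + 15 + 12 + 9 + 7 = 218 GB.
Lower bound: ⌈218/28⌉ = 8 USB sticks.
Also, 10 files each exceed 14 GB, and no two of those can share a USB stick, so at least 10 USB sticks are needed.
A packing using 10 USB sticks:
  USB stick 1: 24 = 24
  USB stick 2: 24 = 24
  USB stick 3: 23 = 23
  USB stick 4: 19 + 9 = 28
  USB stick 5: 19 + 7 = 26
  USB stick 6: 17 = 17
  USB stick 7: 17 = 17
  USB stick 8: 16 + 12 = 28
  USB stick 9: 16 = 16
  USB stick 10: 15 = 15
This matches the lower bound, so 10 is optimal.

10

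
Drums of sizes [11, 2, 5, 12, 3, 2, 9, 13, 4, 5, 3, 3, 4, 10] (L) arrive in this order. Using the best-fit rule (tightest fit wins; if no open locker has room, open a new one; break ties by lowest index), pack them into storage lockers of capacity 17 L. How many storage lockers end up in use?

6

  11 → locker 1 (new)  [load 11/17]
  2 → locker 1  [load 13/17]
  5 → locker 2 (new)  [load 5/17]
  12 → locker 2  [load 17/17]
  3 → locker 1  [load 16/17]
  2 → locker 3 (new)  [load 2/17]
  9 → locker 3  [load 11/17]
  13 → locker 4 (new)  [load 13/17]
  4 → locker 4  [load 17/17]
  5 → locker 3  [load 16/17]
  3 → locker 5 (new)  [load 3/17]
  3 → locker 5  [load 6/17]
  4 → locker 5  [load 10/17]
  10 → locker 6 (new)  [load 10/17]
6 storage lockers opened.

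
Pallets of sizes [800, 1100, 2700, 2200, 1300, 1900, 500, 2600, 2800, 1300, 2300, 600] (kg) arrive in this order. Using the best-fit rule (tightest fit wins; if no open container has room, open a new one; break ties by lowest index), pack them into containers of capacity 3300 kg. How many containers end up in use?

  800 → container 1 (new)  [load 800/3300]
  1100 → container 1  [load 1900/3300]
  2700 → container 2 (new)  [load 2700/3300]
  2200 → container 3 (new)  [load 2200/3300]
  1300 → container 1  [load 3200/3300]
  1900 → container 4 (new)  [load 1900/3300]
  500 → container 2  [load 3200/3300]
  2600 → container 5 (new)  [load 2600/3300]
  2800 → container 6 (new)  [load 2800/3300]
  1300 → container 4  [load 3200/3300]
  2300 → container 7 (new)  [load 2300/3300]
  600 → container 5  [load 3200/3300]
7 containers opened.

7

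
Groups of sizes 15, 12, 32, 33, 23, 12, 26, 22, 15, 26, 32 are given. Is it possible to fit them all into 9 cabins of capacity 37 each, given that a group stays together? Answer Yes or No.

Yes

A valid assignment using 8 cabins:
  cabin 1: 33 = 33
  cabin 2: 32 = 32
  cabin 3: 32 = 32
  cabin 4: 26 = 26
  cabin 5: 26 = 26
  cabin 6: 23 + 12 = 35
  cabin 7: 22 + 15 = 37
  cabin 8: 15 + 12 = 27
That uses only 8 ≤ 9, so 9 cabins are enough.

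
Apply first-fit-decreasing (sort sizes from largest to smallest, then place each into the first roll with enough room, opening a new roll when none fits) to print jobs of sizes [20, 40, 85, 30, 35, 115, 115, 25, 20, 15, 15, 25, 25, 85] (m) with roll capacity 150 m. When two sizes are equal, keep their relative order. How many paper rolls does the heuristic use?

5

Sorted descending: 115, 115, 85, 85, 40, 35, 30, 25, 25, 25, 20, 20, 15, 15.
  115 → roll 1 (new)  [load 115/150]
  115 → roll 2 (new)  [load 115/150]
  85 → roll 3 (new)  [load 85/150]
  85 → roll 4 (new)  [load 85/150]
  40 → roll 3  [load 125/150]
  35 → roll 1  [load 150/150]
  30 → roll 2  [load 145/150]
  25 → roll 3  [load 150/150]
  25 → roll 4  [load 110/150]
  25 → roll 4  [load 135/150]
  20 → roll 5 (new)  [load 20/150]
  20 → roll 5  [load 40/150]
  15 → roll 4  [load 150/150]
  15 → roll 5  [load 55/150]
5 paper rolls opened.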